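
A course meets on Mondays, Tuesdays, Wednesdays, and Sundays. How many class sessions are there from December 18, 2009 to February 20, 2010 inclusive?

36

December 18, 2009 is a Friday.
From December 18, 2009 to February 20, 2010 is 65 days inclusive.
65 = 7 × 9 + 2, so there are 9 full weeks plus 2 extra days.
Each full week contributes 4 days from the set (Mon, Tue, Wed, Sun): 9 × 4 = 36.
The 2 extra days are Fri, Sat — none qualify.
Total: 36 + 0 = 36.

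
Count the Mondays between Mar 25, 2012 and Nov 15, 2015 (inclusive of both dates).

190 Mondays

Mar 25, 2012 is a Sunday.
The range spans 1331 days (inclusive of both endpoints).
1331 = 7 × 190 + 1, so there are 190 full weeks plus 1 extra day.
Each full week contributes one Monday: 190 so far.
The 1 extra day is Sun — none qualify.
Total: 190 + 0 = 190.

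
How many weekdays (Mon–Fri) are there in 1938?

260

1938-01-01 is a Saturday.
That's 365 days from start to end, counting both.
365 = 7 × 52 + 1, so there are 52 full weeks plus 1 extra day.
Each full week contributes 5 weekdays (Mon–Fri): 52 × 5 = 260.
The 1 extra day is Sat — none qualify.
Total: 260 + 0 = 260.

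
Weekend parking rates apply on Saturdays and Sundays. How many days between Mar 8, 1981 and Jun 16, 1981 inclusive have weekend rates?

Mar 8, 1981 is a Sunday.
The range spans 101 days (inclusive of both endpoints).
101 = 7 × 14 + 3, so there are 14 full weeks plus 3 extra days.
Each full week contributes 2 weekend days (Sat, Sun): 14 × 2 = 28.
The 3 extra days are Sunday, Monday, Tuesday — 1 of them qualifies.
Total: 28 + 1 = 29.

29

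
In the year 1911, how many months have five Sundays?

5

A month has five Sundays exactly when Sunday falls within its first (length − 28) days.
Jan: 31 days, starts Sun → 5 of Sun, Mon, Tue ✓
Feb: 28 days, starts Wed → 5 of (none)
Mar: 31 days, starts Wed → 5 of Wed, Thu, Fri
Apr: 30 days, starts Sat → 5 of Sat, Sun ✓
May: 31 days, starts Mon → 5 of Mon, Tue, Wed
Jun: 30 days, starts Thu → 5 of Thu, Fri
Jul: 31 days, starts Sat → 5 of Sat, Sun, Mon ✓
Aug: 31 days, starts Tue → 5 of Tue, Wed, Thu
Sep: 30 days, starts Fri → 5 of Fri, Sat
Oct: 31 days, starts Sun → 5 of Sun, Mon, Tue ✓
Nov: 30 days, starts Wed → 5 of Wed, Thu
Dec: 31 days, starts Fri → 5 of Fri, Sat, Sun ✓
Months with five Sundays: Jan, Apr, Jul, Oct, Dec.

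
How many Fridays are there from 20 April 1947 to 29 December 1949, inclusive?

140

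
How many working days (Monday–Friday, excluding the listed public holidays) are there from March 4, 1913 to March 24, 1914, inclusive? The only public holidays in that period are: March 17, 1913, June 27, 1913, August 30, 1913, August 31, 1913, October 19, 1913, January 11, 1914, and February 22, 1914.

March 4, 1913 is a Tuesday.
That's 386 days from start to end, counting both.
386 = 7 × 55 + 1, so there are 55 full weeks plus 1 extra day.
Each full week contributes 5 weekdays (Mon–Fri): 55 × 5 = 275.
The 1 extra day is Tue — 1 of them qualifies.
Total: 275 + 1 = 276.
Holidays: March 17, 1913 (Mon); June 27, 1913 (Fri); August 30, 1913 (Sat); August 31, 1913 (Sun); October 19, 1913 (Sun); January 11, 1914 (Sun); February 22, 1914 (Sun).
2 of the 7 holidays fall on weekdays; the rest are weekends and were already excluded.
Business days: 276 − 2 = 274.

274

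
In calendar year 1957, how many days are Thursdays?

Jan 1, 1957 is a Tuesday.
That's 365 days from start to end, counting both.
365 = 7 × 52 + 1, so there are 52 full weeks plus 1 extra day.
Each full week contributes one Thursday: 52 so far.
The 1 extra day is Tuesday — none qualify.
Total: 52 + 0 = 52.

52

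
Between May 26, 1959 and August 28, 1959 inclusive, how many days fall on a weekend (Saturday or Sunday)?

26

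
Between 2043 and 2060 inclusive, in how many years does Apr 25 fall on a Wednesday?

2

Day of week of April 25 in each year:
2043: Sat, 2044: Mon, 2045: Tue, 2046: Wed ✓, 2047: Thu, 2048: Sat, 2049: Sun, 2050: Mon, 2051: Tue, 2052: Thu, 2053: Fri, 2054: Sat, 2055: Sun, 2056: Tue, 2057: Wed ✓, 2058: Thu, 2059: Fri, 2060: Sun
Wednesdays: 2046, 2057.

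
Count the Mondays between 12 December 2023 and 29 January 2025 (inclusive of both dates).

59

12 December 2023 is a Tuesday.
From 12 December 2023 to 29 January 2025 is 415 days inclusive.
415 = 7 × 59 + 2, so there are 59 full weeks plus 2 extra days.
Each full week contributes one Monday: 59 so far.
The 2 extra days are Tue, Wed — none qualify.
Total: 59 + 0 = 59.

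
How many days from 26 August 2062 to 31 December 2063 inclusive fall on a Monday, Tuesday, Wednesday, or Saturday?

26 August 2062 is a Saturday.
From 26 August 2062 to 31 December 2063 is 493 days inclusive.
493 = 7 × 70 + 3, so there are 70 full weeks plus 3 extra days.
Each full week contributes 4 days from the set (Mon, Tue, Wed, Sat): 70 × 4 = 280.
The 3 extra days are Sat, Sun, Mon — 2 of them qualify.
Total: 280 + 2 = 282.

282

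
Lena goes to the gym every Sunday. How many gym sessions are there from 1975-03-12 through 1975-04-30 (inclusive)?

7

1975-03-12 is a Wednesday.
The range spans 50 days (inclusive of both endpoints).
50 = 7 × 7 + 1, so there are 7 full weeks plus 1 extra day.
Each full week contributes one Sunday: 7 so far.
The 1 extra day is Wednesday — none qualify.
Total: 7 + 0 = 7.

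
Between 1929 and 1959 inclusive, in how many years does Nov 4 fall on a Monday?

Day of week of November 4 in each year:
1929: Mon ✓, 1930: Tue, 1931: Wed, 1932: Fri, 1933: Sat, 1934: Sun, 1935: Mon ✓, 1936: Wed, 1937: Thu, 1938: Fri, 1939: Sat, 1940: Mon ✓, 1941: Tue, 1942: Wed, 1943: Thu, 1944: Sat, 1945: Sun, 1946: Mon ✓, 1947: Tue, 1948: Thu, 1949: Fri, 1950: Sat, 1951: Sun, 1952: Tue, 1953: Wed, 1954: Thu, 1955: Fri, 1956: Sun, 1957: Mon ✓, 1958: Tue, 1959: Wed
Mondays: 1929, 1935, 1940, 1946, 1957.

5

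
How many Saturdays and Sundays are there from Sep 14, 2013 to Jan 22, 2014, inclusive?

38

Sep 14, 2013 is a Saturday.
The range spans 131 days (inclusive of both endpoints).
131 = 7 × 18 + 5, so there are 18 full weeks plus 5 extra days.
Each full week contributes 2 weekend days (Sat, Sun): 18 × 2 = 36.
The 5 extra days are Sat, Sun, Mon, Tue, Wed — 2 of them qualify.
Total: 36 + 2 = 38.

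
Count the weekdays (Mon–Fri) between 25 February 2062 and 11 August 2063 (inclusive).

25 February 2062 is a Saturday.
The range spans 533 days (inclusive of both endpoints).
533 = 7 × 76 + 1, so there are 76 full weeks plus 1 extra day.
Each full week contributes 5 weekdays (Mon–Fri): 76 × 5 = 380.
The 1 extra day is Saturday — none qualify.
Total: 380 + 0 = 380.

380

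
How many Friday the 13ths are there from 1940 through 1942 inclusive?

6

Friday-the-13ths by year:
1940: Sep, Dec
1941: Jun
1942: Feb, Mar, Nov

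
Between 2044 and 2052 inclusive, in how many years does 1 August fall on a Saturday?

Day of week of August 1 in each year:
2044: Mon, 2045: Tue, 2046: Wed, 2047: Thu, 2048: Sat ✓, 2049: Sun, 2050: Mon, 2051: Tue, 2052: Thu
Saturdays: 2048.

1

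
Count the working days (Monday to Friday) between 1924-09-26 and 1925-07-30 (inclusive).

220 weekdays

1924-09-26 is a Friday.
That's 308 days from start to end, counting both.
308 = 7 × 44, so the span is exactly 44 full weeks.
Each full week contributes 5 weekdays (Mon–Fri): 44 × 5 = 220.
Total: 220.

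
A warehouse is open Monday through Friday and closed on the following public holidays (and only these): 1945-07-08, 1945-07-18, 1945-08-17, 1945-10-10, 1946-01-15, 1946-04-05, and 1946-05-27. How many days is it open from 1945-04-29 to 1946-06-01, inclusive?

1945-04-29 is a Sunday.
The range spans 399 days (inclusive of both endpoints).
399 = 7 × 57, so the span is exactly 57 full weeks.
Each full week contributes 5 weekdays (Mon–Fri): 57 × 5 = 285.
Holidays: 1945-07-08 (Sun); 1945-07-18 (Wed); 1945-08-17 (Fri); 1945-10-10 (Wed); 1946-01-15 (Tue); 1946-04-05 (Fri); 1946-05-27 (Mon).
6 of the 7 holidays fall on weekdays; the rest are weekends and were already excluded.
Business days: 285 − 6 = 279.

279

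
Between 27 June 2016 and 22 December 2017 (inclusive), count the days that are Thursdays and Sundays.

155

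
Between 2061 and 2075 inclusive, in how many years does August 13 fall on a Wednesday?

Day of week of August 13 in each year:
2061: Sat, 2062: Sun, 2063: Mon, 2064: Wed ✓, 2065: Thu, 2066: Fri, 2067: Sat, 2068: Mon, 2069: Tue, 2070: Wed ✓, 2071: Thu, 2072: Sat, 2073: Sun, 2074: Mon, 2075: Tue
Wednesdays: 2064, 2070.

2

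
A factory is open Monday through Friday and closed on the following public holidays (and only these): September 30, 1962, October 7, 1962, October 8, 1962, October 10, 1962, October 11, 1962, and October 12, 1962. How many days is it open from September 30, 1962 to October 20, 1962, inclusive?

11

September 30, 1962 is a Sunday.
From September 30, 1962 to October 20, 1962 is 21 days inclusive.
21 = 7 × 3, so the span is exactly 3 full weeks.
Each full week contributes 5 weekdays (Mon–Fri): 3 × 5 = 15.
Total: 15.
Holidays: September 30, 1962 (Sun); October 7, 1962 (Sun); October 8, 1962 (Mon); October 10, 1962 (Wed); October 11, 1962 (Thu); October 12, 1962 (Fri).
4 of the 6 holidays fall on weekdays; the rest are weekends and were already excluded.
Business days: 15 − 4 = 11.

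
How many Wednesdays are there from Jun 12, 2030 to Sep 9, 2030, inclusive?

Jun 12, 2030 is a Wednesday.
From Jun 12, 2030 to Sep 9, 2030 is 90 days inclusive.
90 = 7 × 12 + 6, so there are 12 full weeks plus 6 extra days.
Each full week contributes one Wednesday: 12 so far.
The 6 extra days are Wed, Thu, Fri, Sat, Sun, Mon — 1 of them qualifies.
Total: 12 + 1 = 13.

13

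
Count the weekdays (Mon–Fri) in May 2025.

22

1 May 2025 is a Thursday.
That's 31 days from start to end, counting both.
31 = 7 × 4 + 3, so there are 4 full weeks plus 3 extra days.
Each full week contributes 5 weekdays (Mon–Fri): 4 × 5 = 20.
The 3 extra days are Thu, Fri, Sat — 2 of them qualify.
Total: 20 + 2 = 22.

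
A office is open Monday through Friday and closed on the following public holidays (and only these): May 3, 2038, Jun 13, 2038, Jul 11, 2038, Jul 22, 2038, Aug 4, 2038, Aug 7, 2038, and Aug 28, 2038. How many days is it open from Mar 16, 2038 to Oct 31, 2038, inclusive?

Mar 16, 2038 is a Tuesday.
The range spans 230 days (inclusive of both endpoints).
230 = 7 × 32 + 6, so there are 32 full weeks plus 6 extra days.
Each full week contributes 5 weekdays (Mon–Fri): 32 × 5 = 160.
The 6 extra days are Tue, Wed, Thu, Fri, Sat, Sun — 4 of them qualify.
Total: 160 + 4 = 164.
Holidays: May 3, 2038 (Mon); Jun 13, 2038 (Sun); Jul 11, 2038 (Sun); Jul 22, 2038 (Thu); Aug 4, 2038 (Wed); Aug 7, 2038 (Sat); Aug 28, 2038 (Sat).
3 of the 7 holidays fall on weekdays; the rest are weekends and were already excluded.
Business days: 164 − 3 = 161.

161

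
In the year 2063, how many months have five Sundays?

A month has five Sundays exactly when Sunday falls within its first (length − 28) days.
Jan: 31 days, starts Mon → 5 of Mon, Tue, Wed
Feb: 28 days, starts Thu → 5 of (none)
Mar: 31 days, starts Thu → 5 of Thu, Fri, Sat
Apr: 30 days, starts Sun → 5 of Sun, Mon ✓
May: 31 days, starts Tue → 5 of Tue, Wed, Thu
Jun: 30 days, starts Fri → 5 of Fri, Sat
Jul: 31 days, starts Sun → 5 of Sun, Mon, Tue ✓
Aug: 31 days, starts Wed → 5 of Wed, Thu, Fri
Sep: 30 days, starts Sat → 5 of Sat, Sun ✓
Oct: 31 days, starts Mon → 5 of Mon, Tue, Wed
Nov: 30 days, starts Thu → 5 of Thu, Fri
Dec: 31 days, starts Sat → 5 of Sat, Sun, Mon ✓
Months with five Sundays: Apr, Jul, Sep, Dec.

4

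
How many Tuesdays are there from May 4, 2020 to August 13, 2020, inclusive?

May 4, 2020 is a Monday.
The range spans 102 days (inclusive of both endpoints).
102 = 7 × 14 + 4, so there are 14 full weeks plus 4 extra days.
Each full week contributes one Tuesday: 14 so far.
The 4 extra days are Mon, Tue, Wed, Thu — 1 of them qualifies.
Total: 14 + 1 = 15.

15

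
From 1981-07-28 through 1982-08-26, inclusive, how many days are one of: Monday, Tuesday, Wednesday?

170

1981-07-28 is a Tuesday.
That's 395 days from start to end, counting both.
395 = 7 × 56 + 3, so there are 56 full weeks plus 3 extra days.
Each full week contributes 3 days from the set (Mon, Tue, Wed): 56 × 3 = 168.
The 3 extra days are Tuesday, Wednesday, Thursday — 2 of them qualify.
Total: 168 + 2 = 170.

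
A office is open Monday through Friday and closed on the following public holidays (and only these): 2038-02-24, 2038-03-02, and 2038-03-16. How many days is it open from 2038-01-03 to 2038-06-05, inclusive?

2038-01-03 is a Sunday.
From 2038-01-03 to 2038-06-05 is 154 days inclusive.
154 = 7 × 22, so the span is exactly 22 full weeks.
Each full week contributes 5 weekdays (Mon–Fri): 22 × 5 = 110.
Holidays: 2038-02-24 (Wed); 2038-03-02 (Tue); 2038-03-16 (Tue).
All 3 holidays fall on weekdays, so subtract 3.
Business days: 110 − 3 = 107.

107 business days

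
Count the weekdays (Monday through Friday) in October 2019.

October 1, 2019 is a Tuesday.
The range spans 31 days (inclusive of both endpoints).
31 = 7 × 4 + 3, so there are 4 full weeks plus 3 extra days.
Each full week contributes 5 weekdays (Mon–Fri): 4 × 5 = 20.
The 3 extra days are Tuesday, Wednesday, Thursday — 3 of them qualify.
Total: 20 + 3 = 23.

23 weekdays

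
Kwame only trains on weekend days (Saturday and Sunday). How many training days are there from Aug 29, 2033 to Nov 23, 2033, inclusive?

24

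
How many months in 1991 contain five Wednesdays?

A month has five Wednesdays exactly when Wednesday falls within its first (length − 28) days.
Jan: 31 days, starts Tue → 5 of Tue, Wed, Thu ✓
Feb: 28 days, starts Fri → 5 of (none)
Mar: 31 days, starts Fri → 5 of Fri, Sat, Sun
Apr: 30 days, starts Mon → 5 of Mon, Tue
May: 31 days, starts Wed → 5 of Wed, Thu, Fri ✓
Jun: 30 days, starts Sat → 5 of Sat, Sun
Jul: 31 days, starts Mon → 5 of Mon, Tue, Wed ✓
Aug: 31 days, starts Thu → 5 of Thu, Fri, Sat
Sep: 30 days, starts Sun → 5 of Sun, Mon
Oct: 31 days, starts Tue → 5 of Tue, Wed, Thu ✓
Nov: 30 days, starts Fri → 5 of Fri, Sat
Dec: 31 days, starts Sun → 5 of Sun, Mon, Tue
Months with five Wednesdays: Jan, May, Jul, Oct.

4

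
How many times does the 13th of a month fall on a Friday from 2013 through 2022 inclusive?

17

Friday-the-13ths by year:
2013: Sep, Dec
2014: Jun
2015: Feb, Mar, Nov
2016: May
2017: Jan, Oct
2018: Apr, Jul
2019: Sep, Dec
2020: Mar, Nov
2021: Aug
2022: May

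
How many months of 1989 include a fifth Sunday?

A month has five Sundays exactly when Sunday falls within its first (length − 28) days.
Jan: 31 days, starts Sun → 5 of Sun, Mon, Tue ✓
Feb: 28 days, starts Wed → 5 of (none)
Mar: 31 days, starts Wed → 5 of Wed, Thu, Fri
Apr: 30 days, starts Sat → 5 of Sat, Sun ✓
May: 31 days, starts Mon → 5 of Mon, Tue, Wed
Jun: 30 days, starts Thu → 5 of Thu, Fri
Jul: 31 days, starts Sat → 5 of Sat, Sun, Mon ✓
Aug: 31 days, starts Tue → 5 of Tue, Wed, Thu
Sep: 30 days, starts Fri → 5 of Fri, Sat
Oct: 31 days, starts Sun → 5 of Sun, Mon, Tue ✓
Nov: 30 days, starts Wed → 5 of Wed, Thu
Dec: 31 days, starts Fri → 5 of Fri, Sat, Sun ✓
Months with five Sundays: Jan, Apr, Jul, Oct, Dec.

5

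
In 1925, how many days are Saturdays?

52

1 January 1925 is a Thursday.
The range spans 365 days (inclusive of both endpoints).
365 = 7 × 52 + 1, so there are 52 full weeks plus 1 extra day.
Each full week contributes one Saturday: 52 so far.
The 1 extra day is Thu — none qualify.
Total: 52 + 0 = 52.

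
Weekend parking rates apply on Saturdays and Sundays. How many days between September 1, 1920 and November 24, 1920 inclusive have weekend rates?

September 1, 1920 is a Wednesday.
From September 1, 1920 to November 24, 1920 is 85 days inclusive.
85 = 7 × 12 + 1, so there are 12 full weeks plus 1 extra day.
Each full week contributes 2 weekend days (Sat, Sun): 12 × 2 = 24.
The 1 extra day is Wed — none qualify.
Total: 24 + 0 = 24.

24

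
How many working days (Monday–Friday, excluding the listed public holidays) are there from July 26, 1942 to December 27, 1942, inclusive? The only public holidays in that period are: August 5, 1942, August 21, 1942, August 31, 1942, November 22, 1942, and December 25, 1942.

July 26, 1942 is a Sunday.
From July 26, 1942 to December 27, 1942 is 155 days inclusive.
155 = 7 × 22 + 1, so there are 22 full weeks plus 1 extra day.
Each full week contributes 5 weekdays (Mon–Fri): 22 × 5 = 110.
The 1 extra day is Sun — none qualify.
Total: 110 + 0 = 110.
Holidays: August 5, 1942 (Wed); August 21, 1942 (Fri); August 31, 1942 (Mon); November 22, 1942 (Sun); December 25, 1942 (Fri).
4 of the 5 holidays fall on weekdays; the rest are weekends and were already excluded.
Business days: 110 − 4 = 106.

106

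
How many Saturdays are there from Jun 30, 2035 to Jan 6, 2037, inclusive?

Jun 30, 2035 is a Saturday.
That's 557 days from start to end, counting both.
557 = 7 × 79 + 4, so there are 79 full weeks plus 4 extra days.
Each full week contributes one Saturday: 79 so far.
The 4 extra days are Sat, Sun, Mon, Tue — 1 of them qualifies.
Total: 79 + 1 = 80.

80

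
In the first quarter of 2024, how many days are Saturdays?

1 January 2024 is a Monday.
The range spans 91 days (inclusive of both endpoints).
91 = 7 × 13, so the span is exactly 13 full weeks.
Each full week contributes one Saturday: 13 so far.
Total: 13.

13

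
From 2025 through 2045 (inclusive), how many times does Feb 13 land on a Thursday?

Day of week of February 13 in each year:
2025: Thu ✓, 2026: Fri, 2027: Sat, 2028: Sun, 2029: Tue, 2030: Wed, 2031: Thu ✓, 2032: Fri, 2033: Sun, 2034: Mon, 2035: Tue, 2036: Wed, 2037: Fri, 2038: Sat, 2039: Sun, 2040: Mon, 2041: Wed, 2042: Thu ✓, 2043: Fri, 2044: Sat, 2045: Mon
Thursdays: 2025, 2031, 2042.

3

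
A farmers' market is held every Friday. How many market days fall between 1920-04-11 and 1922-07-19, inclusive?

1920-04-11 is a Sunday.
From 1920-04-11 to 1922-07-19 is 830 days inclusive.
830 = 7 × 118 + 4, so there are 118 full weeks plus 4 extra days.
Each full week contributes one Friday: 118 so far.
The 4 extra days are Sun, Mon, Tue, Wed — none qualify.
Total: 118 + 0 = 118.

118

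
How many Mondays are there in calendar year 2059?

Jan 1, 2059 is a Wednesday.
From Jan 1, 2059 to Dec 31, 2059 is 365 days inclusive.
365 = 7 × 52 + 1, so there are 52 full weeks plus 1 extra day.
Each full week contributes one Monday: 52 so far.
The 1 extra day is Wednesday — none qualify.
Total: 52 + 0 = 52.

52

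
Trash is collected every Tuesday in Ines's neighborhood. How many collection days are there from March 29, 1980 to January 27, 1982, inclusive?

96 Tuesdays

March 29, 1980 is a Saturday.
The range spans 670 days (inclusive of both endpoints).
670 = 7 × 95 + 5, so there are 95 full weeks plus 5 extra days.
Each full week contributes one Tuesday: 95 so far.
The 5 extra days are Sat, Sun, Mon, Tue, Wed — 1 of them qualifies.
Total: 95 + 1 = 96.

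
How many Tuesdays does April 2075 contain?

5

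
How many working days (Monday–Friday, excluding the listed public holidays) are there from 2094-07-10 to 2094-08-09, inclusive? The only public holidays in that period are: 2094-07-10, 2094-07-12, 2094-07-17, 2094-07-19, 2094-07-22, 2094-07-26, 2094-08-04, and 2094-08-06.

2094-07-10 is a Saturday.
From 2094-07-10 to 2094-08-09 is 31 days inclusive.
31 = 7 × 4 + 3, so there are 4 full weeks plus 3 extra days.
Each full week contributes 5 weekdays (Mon–Fri): 4 × 5 = 20.
The 3 extra days are Saturday, Sunday, Monday — 1 of them qualifies.
Total: 20 + 1 = 21.
Holidays: 2094-07-10 (Sat); 2094-07-12 (Mon); 2094-07-17 (Sat); 2094-07-19 (Mon); 2094-07-22 (Thu); 2094-07-26 (Mon); 2094-08-04 (Wed); 2094-08-06 (Fri).
6 of the 8 holidays fall on weekdays; the rest are weekends and were already excluded.
Business days: 21 − 6 = 15.

15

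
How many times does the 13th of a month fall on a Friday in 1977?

The 13th falls on a Friday when the month's 13th has weekday Fri.
Jan 13 is Thu; Feb 13 is Sun; Mar 13 is Sun; Apr 13 is Wed; May 13 is Fri ✓; Jun 13 is Mon; Jul 13 is Wed; Aug 13 is Sat; Sep 13 is Tue; Oct 13 is Thu; Nov 13 is Sun; Dec 13 is Tue.
Friday the 13ths: May.

1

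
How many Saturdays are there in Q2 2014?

2014-04-01 is a Tuesday.
From 2014-04-01 to 2014-06-30 is 91 days inclusive.
91 = 7 × 13, so the span is exactly 13 full weeks.
Each full week contributes one Saturday: 13 so far.
Total: 13.

13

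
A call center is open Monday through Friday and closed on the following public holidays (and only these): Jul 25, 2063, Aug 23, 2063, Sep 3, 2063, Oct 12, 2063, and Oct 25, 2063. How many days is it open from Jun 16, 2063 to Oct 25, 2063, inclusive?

89

Jun 16, 2063 is a Saturday.
From Jun 16, 2063 to Oct 25, 2063 is 132 days inclusive.
132 = 7 × 18 + 6, so there are 18 full weeks plus 6 extra days.
Each full week contributes 5 weekdays (Mon–Fri): 18 × 5 = 90.
The 6 extra days are Saturday, Sunday, Monday, Tuesday, Wednesday, Thursday — 4 of them qualify.
Total: 90 + 4 = 94.
Holidays: Jul 25, 2063 (Wed); Aug 23, 2063 (Thu); Sep 3, 2063 (Mon); Oct 12, 2063 (Fri); Oct 25, 2063 (Thu).
All 5 holidays fall on weekdays, so subtract 5.
Business days: 94 − 5 = 89.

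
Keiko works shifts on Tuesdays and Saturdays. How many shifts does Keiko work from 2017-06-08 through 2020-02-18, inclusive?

2017-06-08 is a Thursday.
The range spans 986 days (inclusive of both endpoints).
986 = 7 × 140 + 6, so there are 140 full weeks plus 6 extra days.
Each full week contributes 2 days from the set (Tue, Sat): 140 × 2 = 280.
The 6 extra days are Thursday, Friday, Saturday, Sunday, Monday, Tuesday — 2 of them qualify.
Total: 280 + 2 = 282.

282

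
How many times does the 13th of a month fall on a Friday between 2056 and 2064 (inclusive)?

Friday-the-13ths by year:
2056: Oct
2057: Apr, Jul
2058: Sep, Dec
2059: Jun
2060: Feb, Aug
2061: May
2062: Jan, Oct
2063: Apr, Jul
2064: Jun

14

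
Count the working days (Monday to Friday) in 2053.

261

January 1, 2053 is a Wednesday.
From January 1, 2053 to December 31, 2053 is 365 days inclusive.
365 = 7 × 52 + 1, so there are 52 full weeks plus 1 extra day.
Each full week contributes 5 weekdays (Mon–Fri): 52 × 5 = 260.
The 1 extra day is Wednesday — 1 of them qualifies.
Total: 260 + 1 = 261.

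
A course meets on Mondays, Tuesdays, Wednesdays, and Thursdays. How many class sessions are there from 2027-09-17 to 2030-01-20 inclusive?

488

2027-09-17 is a Friday.
That's 857 days from start to end, counting both.
857 = 7 × 122 + 3, so there are 122 full weeks plus 3 extra days.
Each full week contributes 4 days from the set (Mon, Tue, Wed, Thu): 122 × 4 = 488.
The 3 extra days are Fri, Sat, Sun — none qualify.
Total: 488 + 0 = 488.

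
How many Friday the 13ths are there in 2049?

1

The 13th falls on a Friday when the month's 13th has weekday Fri.
Jan 13 is Wed; Feb 13 is Sat; Mar 13 is Sat; Apr 13 is Tue; May 13 is Thu; Jun 13 is Sun; Jul 13 is Tue; Aug 13 is Fri ✓; Sep 13 is Mon; Oct 13 is Wed; Nov 13 is Sat; Dec 13 is Mon.
Friday the 13ths: Aug.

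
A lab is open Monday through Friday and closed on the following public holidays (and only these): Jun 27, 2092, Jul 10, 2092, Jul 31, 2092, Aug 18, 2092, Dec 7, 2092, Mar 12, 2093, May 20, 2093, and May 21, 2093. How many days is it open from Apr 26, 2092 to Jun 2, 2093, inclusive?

280

Apr 26, 2092 is a Saturday.
The range spans 403 days (inclusive of both endpoints).
403 = 7 × 57 + 4, so there are 57 full weeks plus 4 extra days.
Each full week contributes 5 weekdays (Mon–Fri): 57 × 5 = 285.
The 4 extra days are Saturday, Sunday, Monday, Tuesday — 2 of them qualify.
Total: 285 + 2 = 287.
Holidays: Jun 27, 2092 (Fri); Jul 10, 2092 (Thu); Jul 31, 2092 (Thu); Aug 18, 2092 (Mon); Dec 7, 2092 (Sun); Mar 12, 2093 (Thu); May 20, 2093 (Wed); May 21, 2093 (Thu).
7 of the 8 holidays fall on weekdays; the rest are weekends and were already excluded.
Business days: 287 − 7 = 280.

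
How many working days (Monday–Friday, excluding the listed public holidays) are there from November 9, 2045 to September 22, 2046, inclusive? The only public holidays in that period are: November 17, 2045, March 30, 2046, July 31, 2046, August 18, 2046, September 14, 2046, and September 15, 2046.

223 working days

November 9, 2045 is a Thursday.
That's 318 days from start to end, counting both.
318 = 7 × 45 + 3, so there are 45 full weeks plus 3 extra days.
Each full week contributes 5 weekdays (Mon–Fri): 45 × 5 = 225.
The 3 extra days are Thursday, Friday, Saturday — 2 of them qualify.
Total: 225 + 2 = 227.
Holidays: November 17, 2045 (Fri); March 30, 2046 (Fri); July 31, 2046 (Tue); August 18, 2046 (Sat); September 14, 2046 (Fri); September 15, 2046 (Sat).
4 of the 6 holidays fall on weekdays; the rest are weekends and were already excluded.
Business days: 227 − 4 = 223.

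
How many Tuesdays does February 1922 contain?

February 1, 1922 is a Wednesday.
That's 28 days from start to end, counting both.
28 = 7 × 4, so the span is exactly 4 full weeks.
Each full week contributes one Tuesday: 4 so far.

4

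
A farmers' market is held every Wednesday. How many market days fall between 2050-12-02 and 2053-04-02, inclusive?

122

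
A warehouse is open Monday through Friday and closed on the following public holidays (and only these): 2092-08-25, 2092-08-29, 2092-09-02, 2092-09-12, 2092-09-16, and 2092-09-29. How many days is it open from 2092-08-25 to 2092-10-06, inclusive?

2092-08-25 is a Monday.
The range spans 43 days (inclusive of both endpoints).
43 = 7 × 6 + 1, so there are 6 full weeks plus 1 extra day.
Each full week contributes 5 weekdays (Mon–Fri): 6 × 5 = 30.
The 1 extra day is Mon — 1 of them qualifies.
Total: 30 + 1 = 31.
Holidays: 2092-08-25 (Mon); 2092-08-29 (Fri); 2092-09-02 (Tue); 2092-09-12 (Fri); 2092-09-16 (Tue); 2092-09-29 (Mon).
All 6 holidays fall on weekdays, so subtract 6.
Business days: 31 − 6 = 25.

25 working days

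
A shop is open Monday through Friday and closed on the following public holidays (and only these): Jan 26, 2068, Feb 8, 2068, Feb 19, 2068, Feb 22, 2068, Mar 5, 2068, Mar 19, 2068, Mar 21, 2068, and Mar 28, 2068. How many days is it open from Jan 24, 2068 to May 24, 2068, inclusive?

Jan 24, 2068 is a Tuesday.
From Jan 24, 2068 to May 24, 2068 is 122 days inclusive.
122 = 7 × 17 + 3, so there are 17 full weeks plus 3 extra days.
Each full week contributes 5 weekdays (Mon–Fri): 17 × 5 = 85.
The 3 extra days are Tue, Wed, Thu — 3 of them qualify.
Total: 85 + 3 = 88.
Holidays: Jan 26, 2068 (Thu); Feb 8, 2068 (Wed); Feb 19, 2068 (Sun); Feb 22, 2068 (Wed); Mar 5, 2068 (Mon); Mar 19, 2068 (Mon); Mar 21, 2068 (Wed); Mar 28, 2068 (Wed).
7 of the 8 holidays fall on weekdays; the rest are weekends and were already excluded.
Business days: 88 − 7 = 81.

81 working days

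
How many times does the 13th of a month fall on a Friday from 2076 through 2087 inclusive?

19

Friday-the-13ths by year:
2076: Mar, Nov
2077: Aug
2078: May
2079: Jan, Oct
2080: Sep, Dec
2081: Jun
2082: Feb, Mar, Nov
2083: Aug
2084: Oct
2085: Apr, Jul
2086: Sep, Dec
2087: Jun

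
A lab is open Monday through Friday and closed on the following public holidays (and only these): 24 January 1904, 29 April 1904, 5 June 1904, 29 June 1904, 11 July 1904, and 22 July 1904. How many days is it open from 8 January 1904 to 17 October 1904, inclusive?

8 January 1904 is a Friday.
From 8 January 1904 to 17 October 1904 is 284 days inclusive.
284 = 7 × 40 + 4, so there are 40 full weeks plus 4 extra days.
Each full week contributes 5 weekdays (Mon–Fri): 40 × 5 = 200.
The 4 extra days are Friday, Saturday, Sunday, Monday — 2 of them qualify.
Total: 200 + 2 = 202.
Holidays: 24 January 1904 (Sun); 29 April 1904 (Fri); 5 June 1904 (Sun); 29 June 1904 (Wed); 11 July 1904 (Mon); 22 July 1904 (Fri).
4 of the 6 holidays fall on weekdays; the rest are weekends and were already excluded.
Business days: 202 − 4 = 198.

198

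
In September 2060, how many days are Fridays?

2060-09-01 is a Wednesday.
The range spans 30 days (inclusive of both endpoints).
30 = 7 × 4 + 2, so there are 4 full weeks plus 2 extra days.
Each full week contributes one Friday: 4 so far.
The 2 extra days are Wed, Thu — none qualify.
Total: 4 + 0 = 4.

4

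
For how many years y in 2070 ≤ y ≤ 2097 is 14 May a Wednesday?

4

Day of week of May 14 in each year:
2070: Wed ✓, 2071: Thu, 2072: Sat, 2073: Sun, 2074: Mon, 2075: Tue, 2076: Thu, 2077: Fri, 2078: Sat, 2079: Sun, 2080: Tue, 2081: Wed ✓, 2082: Thu, 2083: Fri, 2084: Sun, 2085: Mon, 2086: Tue, 2087: Wed ✓, 2088: Fri, 2089: Sat, 2090: Sun, 2091: Mon, 2092: Wed ✓, 2093: Thu, 2094: Fri, 2095: Sat, 2096: Mon, 2097: Tue
Wednesdays: 2070, 2081, 2087, 2092.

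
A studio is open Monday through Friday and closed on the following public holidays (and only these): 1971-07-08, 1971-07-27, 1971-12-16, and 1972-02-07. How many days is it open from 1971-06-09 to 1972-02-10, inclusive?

173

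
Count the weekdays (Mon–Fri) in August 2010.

August 1, 2010 is a Sunday.
From August 1, 2010 to August 31, 2010 is 31 days inclusive.
31 = 7 × 4 + 3, so there are 4 full weeks plus 3 extra days.
Each full week contributes 5 weekdays (Mon–Fri): 4 × 5 = 20.
The 3 extra days are Sun, Mon, Tue — 2 of them qualify.
Total: 20 + 2 = 22.

22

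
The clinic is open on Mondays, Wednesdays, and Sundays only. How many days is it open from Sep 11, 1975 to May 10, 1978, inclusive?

417

Sep 11, 1975 is a Thursday.
The range spans 973 days (inclusive of both endpoints).
973 = 7 × 139, so the span is exactly 139 full weeks.
Each full week contributes 3 days from the set (Mon, Wed, Sun): 139 × 3 = 417.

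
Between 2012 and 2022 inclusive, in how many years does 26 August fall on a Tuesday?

1

Day of week of August 26 in each year:
2012: Sun, 2013: Mon, 2014: Tue ✓, 2015: Wed, 2016: Fri, 2017: Sat, 2018: Sun, 2019: Mon, 2020: Wed, 2021: Thu, 2022: Fri
Tuesdays: 2014.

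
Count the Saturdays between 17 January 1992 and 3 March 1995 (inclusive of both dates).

17 January 1992 is a Friday.
The range spans 1142 days (inclusive of both endpoints).
1142 = 7 × 163 + 1, so there are 163 full weeks plus 1 extra day.
Each full week contributes one Saturday: 163 so far.
The 1 extra day is Fri — none qualify.
Total: 163 + 0 = 163.

163 Saturdays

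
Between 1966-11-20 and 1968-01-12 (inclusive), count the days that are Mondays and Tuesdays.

1966-11-20 is a Sunday.
The range spans 419 days (inclusive of both endpoints).
419 = 7 × 59 + 6, so there are 59 full weeks plus 6 extra days.
Each full week contributes 2 days from the set (Mon, Tue): 59 × 2 = 118.
The 6 extra days are Sunday, Monday, Tuesday, Wednesday, Thursday, Friday — 2 of them qualify.
Total: 118 + 2 = 120.

120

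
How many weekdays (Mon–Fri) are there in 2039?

1 January 2039 is a Saturday.
That's 365 days from start to end, counting both.
365 = 7 × 52 + 1, so there are 52 full weeks plus 1 extra day.
Each full week contributes 5 weekdays (Mon–Fri): 52 × 5 = 260.
The 1 extra day is Sat — none qualify.
Total: 260 + 0 = 260.

260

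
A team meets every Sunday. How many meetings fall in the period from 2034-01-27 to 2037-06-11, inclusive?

2034-01-27 is a Friday.
That's 1232 days from start to end, counting both.
1232 = 7 × 176, so the span is exactly 176 full weeks.
Each full week contributes one Sunday: 176 so far.
Total: 176.

176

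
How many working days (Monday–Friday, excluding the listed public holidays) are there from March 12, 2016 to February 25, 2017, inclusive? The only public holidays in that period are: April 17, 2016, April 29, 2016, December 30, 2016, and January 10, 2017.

247

March 12, 2016 is a Saturday.
The range spans 351 days (inclusive of both endpoints).
351 = 7 × 50 + 1, so there are 50 full weeks plus 1 extra day.
Each full week contributes 5 weekdays (Mon–Fri): 50 × 5 = 250.
The 1 extra day is Sat — none qualify.
Total: 250 + 0 = 250.
Holidays: April 17, 2016 (Sun); April 29, 2016 (Fri); December 30, 2016 (Fri); January 10, 2017 (Tue).
3 of the 4 holidays fall on weekdays; the rest are weekends and were already excluded.
Business days: 250 − 3 = 247.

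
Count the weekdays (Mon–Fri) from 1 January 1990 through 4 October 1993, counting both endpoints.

1 January 1990 is a Monday.
From 1 January 1990 to 4 October 1993 is 1373 days inclusive.
1373 = 7 × 196 + 1, so there are 196 full weeks plus 1 extra day.
Each full week contributes 5 weekdays (Mon–Fri): 196 × 5 = 980.
The 1 extra day is Mon — 1 of them qualifies.
Total: 980 + 1 = 981.

981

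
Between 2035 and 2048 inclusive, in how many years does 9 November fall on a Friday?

3

Day of week of November 9 in each year:
2035: Fri ✓, 2036: Sun, 2037: Mon, 2038: Tue, 2039: Wed, 2040: Fri ✓, 2041: Sat, 2042: Sun, 2043: Mon, 2044: Wed, 2045: Thu, 2046: Fri ✓, 2047: Sat, 2048: Mon
Fridays: 2035, 2040, 2046.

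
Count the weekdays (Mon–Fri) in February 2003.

February 1, 2003 is a Saturday.
From February 1, 2003 to February 28, 2003 is 28 days inclusive.
28 = 7 × 4, so the span is exactly 4 full weeks.
Each full week contributes 5 weekdays (Mon–Fri): 4 × 5 = 20.
Total: 20.

20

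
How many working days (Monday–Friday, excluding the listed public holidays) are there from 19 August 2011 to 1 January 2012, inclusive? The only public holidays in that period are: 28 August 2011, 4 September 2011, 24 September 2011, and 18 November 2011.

95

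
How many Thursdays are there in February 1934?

1 February 1934 is a Thursday.
The range spans 28 days (inclusive of both endpoints).
28 = 7 × 4, so the span is exactly 4 full weeks.
Each full week contributes one Thursday: 4 so far.
Total: 4.

4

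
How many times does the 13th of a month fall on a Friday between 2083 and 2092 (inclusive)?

Friday-the-13ths by year:
2083: Aug
2084: Oct
2085: Apr, Jul
2086: Sep, Dec
2087: Jun
2088: Feb, Aug
2089: May
2090: Jan, Oct
2091: Apr, Jul
2092: Jun

15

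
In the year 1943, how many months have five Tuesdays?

A month has five Tuesdays exactly when Tuesday falls within its first (length − 28) days.
Jan: 31 days, starts Fri → 5 of Fri, Sat, Sun
Feb: 28 days, starts Mon → 5 of (none)
Mar: 31 days, starts Mon → 5 of Mon, Tue, Wed ✓
Apr: 30 days, starts Thu → 5 of Thu, Fri
May: 31 days, starts Sat → 5 of Sat, Sun, Mon
Jun: 30 days, starts Tue → 5 of Tue, Wed ✓
Jul: 31 days, starts Thu → 5 of Thu, Fri, Sat
Aug: 31 days, starts Sun → 5 of Sun, Mon, Tue ✓
Sep: 30 days, starts Wed → 5 of Wed, Thu
Oct: 31 days, starts Fri → 5 of Fri, Sat, Sun
Nov: 30 days, starts Mon → 5 of Mon, Tue ✓
Dec: 31 days, starts Wed → 5 of Wed, Thu, Fri
Months with five Tuesdays: Mar, Jun, Aug, Nov.

4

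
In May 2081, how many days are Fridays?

5

2081-05-01 is a Thursday.
The range spans 31 days (inclusive of both endpoints).
31 = 7 × 4 + 3, so there are 4 full weeks plus 3 extra days.
Each full week contributes one Friday: 4 so far.
The 3 extra days are Thu, Fri, Sat — 1 of them qualifies.
Total: 4 + 1 = 5.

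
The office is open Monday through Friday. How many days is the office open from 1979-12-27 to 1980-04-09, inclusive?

1979-12-27 is a Thursday.
The range spans 105 days (inclusive of both endpoints).
105 = 7 × 15, so the span is exactly 15 full weeks.
Each full week contributes 5 weekdays (Mon–Fri): 15 × 5 = 75.

75 weekdays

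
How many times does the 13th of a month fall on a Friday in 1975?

1

The 13th falls on a Friday when the month's 13th has weekday Fri.
Jan 13 is Mon; Feb 13 is Thu; Mar 13 is Thu; Apr 13 is Sun; May 13 is Tue; Jun 13 is Fri ✓; Jul 13 is Sun; Aug 13 is Wed; Sep 13 is Sat; Oct 13 is Mon; Nov 13 is Thu; Dec 13 is Sat.
Friday the 13ths: Jun.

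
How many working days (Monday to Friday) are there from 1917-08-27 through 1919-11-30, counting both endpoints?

1917-08-27 is a Monday.
The range spans 826 days (inclusive of both endpoints).
826 = 7 × 118, so the span is exactly 118 full weeks.
Each full week contributes 5 weekdays (Mon–Fri): 118 × 5 = 590.
Total: 590.

590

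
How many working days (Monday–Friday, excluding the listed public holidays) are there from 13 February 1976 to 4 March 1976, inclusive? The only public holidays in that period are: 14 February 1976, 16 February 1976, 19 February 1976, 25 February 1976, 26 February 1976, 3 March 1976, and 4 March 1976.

13 February 1976 is a Friday.
That's 21 days from start to end, counting both.
21 = 7 × 3, so the span is exactly 3 full weeks.
Each full week contributes 5 weekdays (Mon–Fri): 3 × 5 = 15.
Holidays: 14 February 1976 (Sat); 16 February 1976 (Mon); 19 February 1976 (Thu); 25 February 1976 (Wed); 26 February 1976 (Thu); 3 March 1976 (Wed); 4 March 1976 (Thu).
6 of the 7 holidays fall on weekdays; the rest are weekends and were already excluded.
Business days: 15 − 6 = 9.

9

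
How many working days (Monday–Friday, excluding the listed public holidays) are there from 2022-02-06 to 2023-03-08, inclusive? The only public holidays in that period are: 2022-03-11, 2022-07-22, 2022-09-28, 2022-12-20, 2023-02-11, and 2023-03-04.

279 working days

2022-02-06 is a Sunday.
That's 396 days from start to end, counting both.
396 = 7 × 56 + 4, so there are 56 full weeks plus 4 extra days.
Each full week contributes 5 weekdays (Mon–Fri): 56 × 5 = 280.
The 4 extra days are Sunday, Monday, Tuesday, Wednesday — 3 of them qualify.
Total: 280 + 3 = 283.
Holidays: 2022-03-11 (Fri); 2022-07-22 (Fri); 2022-09-28 (Wed); 2022-12-20 (Tue); 2023-02-11 (Sat); 2023-03-04 (Sat).
4 of the 6 holidays fall on weekdays; the rest are weekends and were already excluded.
Business days: 283 − 4 = 279.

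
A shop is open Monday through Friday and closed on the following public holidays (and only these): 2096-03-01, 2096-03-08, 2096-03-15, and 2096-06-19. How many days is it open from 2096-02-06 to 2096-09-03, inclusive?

2096-02-06 is a Monday.
That's 211 days from start to end, counting both.
211 = 7 × 30 + 1, so there are 30 full weeks plus 1 extra day.
Each full week contributes 5 weekdays (Mon–Fri): 30 × 5 = 150.
The 1 extra day is Monday — 1 of them qualifies.
Total: 150 + 1 = 151.
Holidays: 2096-03-01 (Thu); 2096-03-08 (Thu); 2096-03-15 (Thu); 2096-06-19 (Tue).
All 4 holidays fall on weekdays, so subtract 4.
Business days: 151 − 4 = 147.

147 working days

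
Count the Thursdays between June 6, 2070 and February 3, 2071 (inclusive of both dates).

June 6, 2070 is a Friday.
From June 6, 2070 to February 3, 2071 is 243 days inclusive.
243 = 7 × 34 + 5, so there are 34 full weeks plus 5 extra days.
Each full week contributes one Thursday: 34 so far.
The 5 extra days are Fri, Sat, Sun, Mon, Tue — none qualify.
Total: 34 + 0 = 34.

34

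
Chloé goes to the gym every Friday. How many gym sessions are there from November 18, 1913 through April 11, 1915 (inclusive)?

73 Fridays

November 18, 1913 is a Tuesday.
From November 18, 1913 to April 11, 1915 is 510 days inclusive.
510 = 7 × 72 + 6, so there are 72 full weeks plus 6 extra days.
Each full week contributes one Friday: 72 so far.
The 6 extra days are Tue, Wed, Thu, Fri, Sat, Sun — 1 of them qualifies.
Total: 72 + 1 = 73.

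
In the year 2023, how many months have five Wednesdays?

A month has five Wednesdays exactly when Wednesday falls within its first (length − 28) days.
Jan: 31 days, starts Sun → 5 of Sun, Mon, Tue
Feb: 28 days, starts Wed → 5 of (none)
Mar: 31 days, starts Wed → 5 of Wed, Thu, Fri ✓
Apr: 30 days, starts Sat → 5 of Sat, Sun
May: 31 days, starts Mon → 5 of Mon, Tue, Wed ✓
Jun: 30 days, starts Thu → 5 of Thu, Fri
Jul: 31 days, starts Sat → 5 of Sat, Sun, Mon
Aug: 31 days, starts Tue → 5 of Tue, Wed, Thu ✓
Sep: 30 days, starts Fri → 5 of Fri, Sat
Oct: 31 days, starts Sun → 5 of Sun, Mon, Tue
Nov: 30 days, starts Wed → 5 of Wed, Thu ✓
Dec: 31 days, starts Fri → 5 of Fri, Sat, Sun
Months with five Wednesdays: Mar, May, Aug, Nov.

4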